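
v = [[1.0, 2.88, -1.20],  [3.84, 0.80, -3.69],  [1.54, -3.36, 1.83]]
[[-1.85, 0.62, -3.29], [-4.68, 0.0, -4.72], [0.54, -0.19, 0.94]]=v@[[-0.68,0.16,-1.07], [-0.19,0.25,-0.77], [0.52,0.22,0.00]]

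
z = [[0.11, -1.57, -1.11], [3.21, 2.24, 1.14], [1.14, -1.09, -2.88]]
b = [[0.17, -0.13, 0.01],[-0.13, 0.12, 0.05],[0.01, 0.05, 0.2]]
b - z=[[0.06, 1.44, 1.12], [-3.34, -2.12, -1.09], [-1.13, 1.14, 3.08]]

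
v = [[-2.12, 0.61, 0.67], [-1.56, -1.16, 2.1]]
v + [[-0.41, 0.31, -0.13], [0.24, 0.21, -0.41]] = [[-2.53, 0.92, 0.54],[-1.32, -0.95, 1.69]]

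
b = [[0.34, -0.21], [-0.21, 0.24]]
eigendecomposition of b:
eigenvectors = [[0.78, 0.62], [-0.62, 0.78]]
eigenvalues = [0.51, 0.07]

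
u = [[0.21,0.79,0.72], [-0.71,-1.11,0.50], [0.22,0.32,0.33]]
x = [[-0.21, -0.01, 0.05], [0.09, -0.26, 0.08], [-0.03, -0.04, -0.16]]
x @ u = [[-0.03, -0.14, -0.14], [0.22, 0.39, -0.04], [-0.01, -0.03, -0.09]]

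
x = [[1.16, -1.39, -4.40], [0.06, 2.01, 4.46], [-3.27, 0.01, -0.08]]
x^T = [[1.16, 0.06, -3.27], [-1.39, 2.01, 0.01], [-4.4, 4.46, -0.08]]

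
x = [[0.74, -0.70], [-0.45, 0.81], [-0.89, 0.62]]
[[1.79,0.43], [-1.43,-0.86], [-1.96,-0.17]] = x @ [[1.58, -0.90],[-0.89, -1.56]]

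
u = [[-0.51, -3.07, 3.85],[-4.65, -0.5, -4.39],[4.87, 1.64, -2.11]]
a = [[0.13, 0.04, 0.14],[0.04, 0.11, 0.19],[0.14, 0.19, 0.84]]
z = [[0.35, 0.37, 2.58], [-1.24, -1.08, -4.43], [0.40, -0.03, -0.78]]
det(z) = 0.45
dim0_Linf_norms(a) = [0.14, 0.19, 0.84]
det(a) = 0.01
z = u @ a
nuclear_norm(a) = 1.08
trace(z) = -1.51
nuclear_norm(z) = 6.23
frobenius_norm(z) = 5.48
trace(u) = -3.12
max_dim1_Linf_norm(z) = 4.43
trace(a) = 1.08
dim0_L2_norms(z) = [1.35, 1.14, 5.19]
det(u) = 71.56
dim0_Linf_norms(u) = [4.87, 3.07, 4.39]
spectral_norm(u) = 7.16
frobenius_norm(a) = 0.92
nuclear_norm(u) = 15.24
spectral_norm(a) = 0.91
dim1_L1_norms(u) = [7.43, 9.54, 8.62]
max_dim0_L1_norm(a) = 1.17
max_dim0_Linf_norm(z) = 4.43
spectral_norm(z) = 5.43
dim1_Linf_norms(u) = [3.85, 4.65, 4.87]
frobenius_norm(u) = 9.82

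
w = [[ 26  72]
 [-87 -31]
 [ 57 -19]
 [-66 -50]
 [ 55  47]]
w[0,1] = 72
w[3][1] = -50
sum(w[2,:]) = 38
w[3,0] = -66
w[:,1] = [72, -31, -19, -50, 47]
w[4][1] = 47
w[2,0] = 57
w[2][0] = 57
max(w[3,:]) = -50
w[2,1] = -19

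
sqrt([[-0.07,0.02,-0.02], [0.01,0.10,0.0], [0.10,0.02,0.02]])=[[0.00+0.30j, 0.02-0.05j, (-0+0.06j)], [0.02-0.02j, (0.32+0j), (-0-0j)], [(0.01-0.32j), (0.11+0.02j), (-0+0.01j)]]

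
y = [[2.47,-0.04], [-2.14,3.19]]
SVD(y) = [[-0.43,0.90], [0.9,0.43]] @ diag([4.16642071238166, 1.8705984196072385]) @ [[-0.72, 0.69], [0.69, 0.72]]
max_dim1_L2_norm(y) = 3.84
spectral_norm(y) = 4.17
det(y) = 7.79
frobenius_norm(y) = 4.57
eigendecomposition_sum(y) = [[2.10, 0.10],[5.46, 0.26]] + [[0.37, -0.14], [-7.60, 2.93]]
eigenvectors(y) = [[-0.36, 0.05], [-0.93, -1.0]]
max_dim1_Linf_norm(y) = 3.19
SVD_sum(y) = [[1.3, -1.25], [-2.70, 2.61]] + [[1.17, 1.21],  [0.56, 0.58]]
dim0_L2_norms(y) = [3.27, 3.19]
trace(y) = 5.66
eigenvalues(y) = [2.37, 3.29]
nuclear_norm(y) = 6.04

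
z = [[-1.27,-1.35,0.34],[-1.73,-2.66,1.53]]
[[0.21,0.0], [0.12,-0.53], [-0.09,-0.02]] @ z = [[-0.27, -0.28, 0.07],  [0.76, 1.25, -0.77],  [0.15, 0.17, -0.06]]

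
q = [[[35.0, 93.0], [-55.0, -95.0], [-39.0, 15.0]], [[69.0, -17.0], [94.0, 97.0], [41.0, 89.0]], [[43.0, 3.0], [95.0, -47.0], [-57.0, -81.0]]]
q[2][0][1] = 3.0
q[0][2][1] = 15.0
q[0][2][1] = 15.0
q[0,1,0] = -55.0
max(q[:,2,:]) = 89.0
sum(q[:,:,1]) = 57.0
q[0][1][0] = -55.0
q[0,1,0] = -55.0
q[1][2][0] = 41.0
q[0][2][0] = -39.0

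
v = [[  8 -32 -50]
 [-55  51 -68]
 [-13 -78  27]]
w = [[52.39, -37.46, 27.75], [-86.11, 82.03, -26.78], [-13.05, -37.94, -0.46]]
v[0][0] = 8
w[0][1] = -37.46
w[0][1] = -37.46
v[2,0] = -13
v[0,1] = -32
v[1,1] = 51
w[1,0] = -86.11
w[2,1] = -37.94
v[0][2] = -50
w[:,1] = [-37.46, 82.03, -37.94]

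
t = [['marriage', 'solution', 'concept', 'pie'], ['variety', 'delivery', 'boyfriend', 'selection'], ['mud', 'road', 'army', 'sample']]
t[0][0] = 'marriage'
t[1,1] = 'delivery'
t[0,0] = 'marriage'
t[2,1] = 'road'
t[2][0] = 'mud'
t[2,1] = 'road'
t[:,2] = ['concept', 'boyfriend', 'army']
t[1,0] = 'variety'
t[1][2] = 'boyfriend'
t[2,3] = 'sample'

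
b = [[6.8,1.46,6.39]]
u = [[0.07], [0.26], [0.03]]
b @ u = [[1.05]]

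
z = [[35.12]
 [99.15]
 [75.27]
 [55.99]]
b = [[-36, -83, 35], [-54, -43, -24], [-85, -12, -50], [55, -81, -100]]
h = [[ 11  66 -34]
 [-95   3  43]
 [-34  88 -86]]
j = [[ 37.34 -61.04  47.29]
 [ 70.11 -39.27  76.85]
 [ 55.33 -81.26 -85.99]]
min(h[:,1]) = 3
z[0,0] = 35.12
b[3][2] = -100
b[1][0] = -54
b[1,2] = -24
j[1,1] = -39.27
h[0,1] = 66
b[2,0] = -85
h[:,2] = [-34, 43, -86]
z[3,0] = 55.99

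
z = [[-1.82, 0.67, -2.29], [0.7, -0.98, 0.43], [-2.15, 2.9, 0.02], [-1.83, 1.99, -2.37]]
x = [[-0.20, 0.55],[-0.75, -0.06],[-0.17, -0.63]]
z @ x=[[0.25, 0.40], [0.52, 0.17], [-1.75, -1.37], [-0.72, 0.37]]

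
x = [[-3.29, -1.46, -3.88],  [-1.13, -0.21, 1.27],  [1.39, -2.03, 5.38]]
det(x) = -26.25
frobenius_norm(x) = 8.12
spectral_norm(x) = 7.40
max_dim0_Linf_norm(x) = 5.38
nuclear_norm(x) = 11.68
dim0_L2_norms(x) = [3.75, 2.51, 6.75]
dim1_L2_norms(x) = [5.29, 1.71, 5.92]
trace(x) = 1.88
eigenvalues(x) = [(-3.54+0j), (2.71+0.23j), (2.71-0.23j)]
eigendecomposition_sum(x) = [[(-2.92+0j), (-1.89-0j), -1.00+0.00j], [(-1.07+0j), (-0.69-0j), (-0.37+0j)], [0.21-0.00j, (0.14+0j), (0.07-0j)]] + [[(-0.18+5.05j), (0.22-11.3j), (-1.44+12.6j)], [(-0.03-4.59j), (0.24+10.26j), (0.82-11.5j)], [0.59-6.08j, (-1.08+13.6j), 2.65-15.09j]] + [[-0.18-5.05j, (0.22+11.3j), (-1.44-12.6j)], [-0.03+4.59j, 0.24-10.26j, 0.82+11.50j], [0.59+6.08j, -1.08-13.60j, (2.65+15.09j)]]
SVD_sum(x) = [[-1.97, 0.40, -4.31],[0.29, -0.06, 0.63],[2.33, -0.47, 5.10]] + [[-1.48, -1.69, 0.52], [-0.75, -0.85, 0.26], [-1.16, -1.32, 0.41]] + [[0.16,-0.17,-0.09], [-0.67,0.7,0.37], [0.22,-0.23,-0.12]]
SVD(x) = [[-0.64,-0.73,0.23], [0.09,-0.37,-0.92], [0.76,-0.57,0.31]] @ diag([7.3975727014193655, 3.1546761345749665, 1.1248718207681188]) @ [[0.41,-0.08,0.91], [0.64,0.73,-0.23], [0.64,-0.68,-0.36]]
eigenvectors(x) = [[-0.94+0.00j, (0.55-0.03j), 0.55+0.03j], [(-0.34+0j), (-0.5+0.05j), (-0.5-0.05j)], [(0.07+0j), (-0.67+0j), (-0.67-0j)]]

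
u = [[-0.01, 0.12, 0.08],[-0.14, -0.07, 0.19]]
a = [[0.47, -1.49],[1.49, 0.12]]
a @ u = [[0.2, 0.16, -0.25], [-0.03, 0.17, 0.14]]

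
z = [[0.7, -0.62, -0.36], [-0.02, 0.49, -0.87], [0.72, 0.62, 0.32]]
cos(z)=[[0.91, 0.48, -0.06], [0.31, 1.17, 0.37], [-0.38, -0.06, 1.37]]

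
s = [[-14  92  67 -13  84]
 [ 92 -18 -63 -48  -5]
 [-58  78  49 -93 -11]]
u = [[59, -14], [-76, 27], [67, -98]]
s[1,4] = -5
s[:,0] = [-14, 92, -58]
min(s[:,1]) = -18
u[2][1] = -98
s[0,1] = 92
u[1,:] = [-76, 27]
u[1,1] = 27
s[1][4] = -5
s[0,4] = 84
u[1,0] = -76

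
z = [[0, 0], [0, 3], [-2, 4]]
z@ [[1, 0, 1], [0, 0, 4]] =[[0, 0, 0], [0, 0, 12], [-2, 0, 14]]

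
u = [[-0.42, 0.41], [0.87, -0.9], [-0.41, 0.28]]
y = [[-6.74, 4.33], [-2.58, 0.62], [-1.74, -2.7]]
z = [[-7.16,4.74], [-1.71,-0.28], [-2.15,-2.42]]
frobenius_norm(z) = 9.34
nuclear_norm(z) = 12.09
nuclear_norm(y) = 11.71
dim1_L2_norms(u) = [0.59, 1.25, 0.5]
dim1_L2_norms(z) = [8.59, 1.73, 3.24]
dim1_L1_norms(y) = [11.07, 3.2, 4.44]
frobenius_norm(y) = 9.03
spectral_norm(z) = 8.70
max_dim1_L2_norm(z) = 8.59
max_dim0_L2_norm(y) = 7.42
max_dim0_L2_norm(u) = 1.05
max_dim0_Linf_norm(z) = 7.16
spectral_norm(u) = 1.47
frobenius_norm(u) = 1.47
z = y + u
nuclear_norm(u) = 1.56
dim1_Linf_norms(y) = [6.74, 2.58, 2.7]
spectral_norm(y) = 8.40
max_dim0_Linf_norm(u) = 0.9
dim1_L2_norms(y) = [8.01, 2.65, 3.21]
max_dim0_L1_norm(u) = 1.7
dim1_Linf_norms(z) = [7.16, 1.71, 2.42]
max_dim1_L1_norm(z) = 11.9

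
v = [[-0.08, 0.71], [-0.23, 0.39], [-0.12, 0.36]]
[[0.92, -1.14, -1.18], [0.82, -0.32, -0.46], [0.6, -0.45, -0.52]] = v @ [[-1.72, -1.68, -0.99], [1.10, -1.8, -1.77]]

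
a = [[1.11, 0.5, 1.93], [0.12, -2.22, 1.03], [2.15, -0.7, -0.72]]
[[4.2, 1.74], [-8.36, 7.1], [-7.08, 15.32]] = a @ [[-1.25, 5.52],[4.50, -3.53],[1.73, -1.36]]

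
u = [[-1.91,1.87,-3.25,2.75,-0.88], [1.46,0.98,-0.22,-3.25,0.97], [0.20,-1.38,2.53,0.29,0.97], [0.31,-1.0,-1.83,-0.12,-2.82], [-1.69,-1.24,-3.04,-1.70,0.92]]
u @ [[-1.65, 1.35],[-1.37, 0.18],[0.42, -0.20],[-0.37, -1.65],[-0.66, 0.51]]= [[-1.21, -6.58], [-3.28, 8.05], [1.88, -0.47], [2.0, -0.64], [3.23, 1.38]]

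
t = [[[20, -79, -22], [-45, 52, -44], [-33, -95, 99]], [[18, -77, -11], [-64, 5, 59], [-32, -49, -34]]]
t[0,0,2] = -22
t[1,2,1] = -49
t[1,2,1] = -49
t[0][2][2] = 99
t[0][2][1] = -95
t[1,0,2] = -11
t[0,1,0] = -45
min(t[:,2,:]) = -95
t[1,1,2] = 59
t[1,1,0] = -64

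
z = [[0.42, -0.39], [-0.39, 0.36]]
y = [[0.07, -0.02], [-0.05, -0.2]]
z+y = [[0.49, -0.41], [-0.44, 0.16]]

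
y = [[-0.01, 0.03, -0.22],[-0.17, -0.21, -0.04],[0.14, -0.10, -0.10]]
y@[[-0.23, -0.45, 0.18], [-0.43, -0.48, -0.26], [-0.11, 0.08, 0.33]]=[[0.01, -0.03, -0.08], [0.13, 0.17, 0.01], [0.02, -0.02, 0.02]]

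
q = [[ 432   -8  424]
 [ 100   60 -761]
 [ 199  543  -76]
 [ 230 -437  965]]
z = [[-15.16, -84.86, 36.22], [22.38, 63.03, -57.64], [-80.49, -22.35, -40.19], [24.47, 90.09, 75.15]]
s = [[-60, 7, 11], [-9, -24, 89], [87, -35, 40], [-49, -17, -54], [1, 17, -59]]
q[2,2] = -76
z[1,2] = -57.64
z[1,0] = 22.38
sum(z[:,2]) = 13.540000000000006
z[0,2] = 36.22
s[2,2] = 40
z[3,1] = 90.09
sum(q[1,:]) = -601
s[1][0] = -9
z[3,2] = 75.15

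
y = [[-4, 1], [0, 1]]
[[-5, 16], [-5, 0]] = y @ [[0, -4], [-5, 0]]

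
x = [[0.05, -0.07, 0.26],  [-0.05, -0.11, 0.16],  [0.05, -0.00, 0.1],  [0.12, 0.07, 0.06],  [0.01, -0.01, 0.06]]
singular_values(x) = [0.35, 0.18, 0.01]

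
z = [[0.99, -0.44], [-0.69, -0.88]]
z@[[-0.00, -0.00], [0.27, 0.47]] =[[-0.12, -0.21], [-0.24, -0.41]]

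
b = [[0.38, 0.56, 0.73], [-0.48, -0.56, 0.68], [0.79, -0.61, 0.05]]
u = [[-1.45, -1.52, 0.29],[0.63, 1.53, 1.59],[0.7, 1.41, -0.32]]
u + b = [[-1.07, -0.96, 1.02], [0.15, 0.97, 2.27], [1.49, 0.8, -0.27]]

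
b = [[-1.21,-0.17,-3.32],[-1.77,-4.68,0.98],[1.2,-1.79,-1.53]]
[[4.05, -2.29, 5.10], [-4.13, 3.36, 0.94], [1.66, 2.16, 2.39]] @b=[[5.27,  0.90,  -23.49],[0.18,  -16.71,  15.57],[-2.96,  -14.67,  -7.05]]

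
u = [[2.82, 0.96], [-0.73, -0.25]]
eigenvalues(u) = [2.57, -0.0]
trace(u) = 2.57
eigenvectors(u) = [[0.97,-0.32], [-0.25,0.95]]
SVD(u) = [[-0.97, 0.25],[0.25, 0.97]] @ diag([3.0772387195596664, 0.0013648599873983985]) @ [[-0.95,-0.32], [0.32,-0.95]]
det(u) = -0.00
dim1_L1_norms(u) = [3.78, 0.98]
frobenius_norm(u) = 3.08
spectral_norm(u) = 3.08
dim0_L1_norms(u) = [3.55, 1.21]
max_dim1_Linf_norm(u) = 2.82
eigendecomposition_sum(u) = [[2.82,0.96], [-0.73,-0.25]] + [[0.00, 0.00], [-0.0, -0.00]]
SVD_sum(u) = [[2.82, 0.96], [-0.73, -0.25]] + [[0.0, -0.00],[0.00, -0.00]]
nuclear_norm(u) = 3.08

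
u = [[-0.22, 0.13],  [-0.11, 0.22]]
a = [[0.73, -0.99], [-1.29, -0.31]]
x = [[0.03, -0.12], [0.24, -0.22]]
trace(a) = 0.42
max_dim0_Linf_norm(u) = 0.22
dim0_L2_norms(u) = [0.25, 0.26]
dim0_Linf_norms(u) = [0.22, 0.22]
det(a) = -1.50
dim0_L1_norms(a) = [2.02, 1.3]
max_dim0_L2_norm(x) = 0.25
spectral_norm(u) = 0.34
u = a @ x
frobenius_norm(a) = 1.81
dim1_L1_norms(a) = [1.72, 1.6]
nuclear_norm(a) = 2.51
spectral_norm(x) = 0.34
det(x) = 0.02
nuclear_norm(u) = 0.44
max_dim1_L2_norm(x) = 0.33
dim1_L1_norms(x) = [0.15, 0.46]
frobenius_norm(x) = 0.35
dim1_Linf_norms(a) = [0.99, 1.29]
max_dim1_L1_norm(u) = 0.35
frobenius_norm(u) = 0.35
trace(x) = -0.19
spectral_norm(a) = 1.51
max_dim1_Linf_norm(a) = 1.29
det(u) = -0.03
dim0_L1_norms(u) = [0.33, 0.35]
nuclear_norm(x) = 0.41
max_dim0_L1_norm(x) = 0.34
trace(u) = 0.00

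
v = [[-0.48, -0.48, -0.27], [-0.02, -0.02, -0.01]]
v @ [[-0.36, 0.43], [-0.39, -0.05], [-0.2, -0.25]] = [[0.41, -0.11],[0.02, -0.01]]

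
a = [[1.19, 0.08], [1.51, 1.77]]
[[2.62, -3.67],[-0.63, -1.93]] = a@[[2.36, -3.19], [-2.37, 1.63]]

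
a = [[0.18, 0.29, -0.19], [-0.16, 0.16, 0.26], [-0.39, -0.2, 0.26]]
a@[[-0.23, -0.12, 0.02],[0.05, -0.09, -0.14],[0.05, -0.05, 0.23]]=[[-0.04,  -0.04,  -0.08], [0.06,  -0.01,  0.03], [0.09,  0.05,  0.08]]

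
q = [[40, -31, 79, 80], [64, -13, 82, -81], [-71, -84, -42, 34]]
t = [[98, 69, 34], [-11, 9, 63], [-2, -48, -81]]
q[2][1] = -84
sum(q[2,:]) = -163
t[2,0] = -2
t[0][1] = 69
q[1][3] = -81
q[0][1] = -31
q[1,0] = 64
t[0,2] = 34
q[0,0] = 40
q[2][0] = -71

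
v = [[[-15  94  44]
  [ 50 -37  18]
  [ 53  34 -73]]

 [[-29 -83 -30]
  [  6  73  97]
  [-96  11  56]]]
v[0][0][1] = 94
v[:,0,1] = [94, -83]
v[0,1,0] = 50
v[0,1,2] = 18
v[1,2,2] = 56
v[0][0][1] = 94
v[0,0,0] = -15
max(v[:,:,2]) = 97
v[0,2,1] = 34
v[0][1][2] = 18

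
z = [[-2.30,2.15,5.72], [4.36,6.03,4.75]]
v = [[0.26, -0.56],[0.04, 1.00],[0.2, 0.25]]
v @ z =[[-3.04, -2.82, -1.17], [4.27, 6.12, 4.98], [0.63, 1.94, 2.33]]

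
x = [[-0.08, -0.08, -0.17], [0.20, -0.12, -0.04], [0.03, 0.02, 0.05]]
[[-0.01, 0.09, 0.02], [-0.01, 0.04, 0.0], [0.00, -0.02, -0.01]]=x@ [[0.13,  -0.06,  -0.00], [0.38,  -0.37,  0.03], [-0.21,  -0.31,  -0.12]]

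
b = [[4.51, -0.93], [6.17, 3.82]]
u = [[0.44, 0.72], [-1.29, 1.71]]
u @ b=[[6.43, 2.34], [4.73, 7.73]]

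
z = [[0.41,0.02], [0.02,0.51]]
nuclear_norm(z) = 0.92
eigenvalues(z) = [0.41, 0.51]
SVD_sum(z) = [[0.02, 0.1],[0.10, 0.50]] + [[0.39,-0.08], [-0.08,0.01]]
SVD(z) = [[0.19, 0.98], [0.98, -0.19]] @ diag([0.513851648071345, 0.40614835192865484]) @ [[0.19, 0.98], [0.98, -0.19]]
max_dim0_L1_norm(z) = 0.53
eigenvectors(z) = [[-0.98, -0.19], [0.19, -0.98]]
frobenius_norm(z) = 0.65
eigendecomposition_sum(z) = [[0.39, -0.08], [-0.08, 0.01]] + [[0.02, 0.10], [0.10, 0.50]]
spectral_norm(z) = 0.51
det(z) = 0.21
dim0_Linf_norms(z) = [0.41, 0.51]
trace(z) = 0.92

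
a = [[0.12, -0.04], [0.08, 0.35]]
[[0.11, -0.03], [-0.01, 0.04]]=a @ [[0.88, -0.22], [-0.22, 0.16]]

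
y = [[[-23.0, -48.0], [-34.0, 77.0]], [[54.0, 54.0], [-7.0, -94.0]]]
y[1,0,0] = 54.0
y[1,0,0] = 54.0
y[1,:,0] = [54.0, -7.0]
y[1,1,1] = -94.0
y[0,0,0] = -23.0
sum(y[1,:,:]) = 7.0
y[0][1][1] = 77.0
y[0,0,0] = -23.0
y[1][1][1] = -94.0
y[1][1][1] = -94.0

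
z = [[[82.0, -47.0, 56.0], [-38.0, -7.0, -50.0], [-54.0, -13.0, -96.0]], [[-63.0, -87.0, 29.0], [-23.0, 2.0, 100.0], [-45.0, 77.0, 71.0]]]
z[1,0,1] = -87.0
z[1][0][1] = -87.0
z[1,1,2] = 100.0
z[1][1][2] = 100.0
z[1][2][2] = 71.0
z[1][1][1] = 2.0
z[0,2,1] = -13.0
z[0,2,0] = -54.0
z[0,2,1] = -13.0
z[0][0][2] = 56.0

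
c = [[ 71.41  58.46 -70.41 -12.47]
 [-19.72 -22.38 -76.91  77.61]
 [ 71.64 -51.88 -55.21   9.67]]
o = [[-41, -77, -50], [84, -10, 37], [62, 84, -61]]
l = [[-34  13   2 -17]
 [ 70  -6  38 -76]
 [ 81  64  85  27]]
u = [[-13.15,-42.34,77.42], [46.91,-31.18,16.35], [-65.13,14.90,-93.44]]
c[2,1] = -51.88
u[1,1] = -31.18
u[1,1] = -31.18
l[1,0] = 70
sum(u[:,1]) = -58.62000000000001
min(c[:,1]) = -51.88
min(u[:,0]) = -65.13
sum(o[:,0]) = 105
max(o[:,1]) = 84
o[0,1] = -77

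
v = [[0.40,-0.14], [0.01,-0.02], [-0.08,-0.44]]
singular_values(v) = [0.47, 0.4]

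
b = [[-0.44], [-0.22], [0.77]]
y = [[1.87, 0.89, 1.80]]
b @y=[[-0.82, -0.39, -0.79],  [-0.41, -0.2, -0.40],  [1.44, 0.69, 1.39]]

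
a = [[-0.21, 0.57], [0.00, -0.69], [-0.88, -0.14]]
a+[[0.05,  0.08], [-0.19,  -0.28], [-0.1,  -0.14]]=[[-0.16, 0.65], [-0.19, -0.97], [-0.98, -0.28]]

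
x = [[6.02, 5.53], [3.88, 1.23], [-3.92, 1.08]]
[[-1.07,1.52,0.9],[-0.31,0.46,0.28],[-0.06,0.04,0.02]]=x @ [[-0.03, 0.05, 0.03], [-0.16, 0.22, 0.13]]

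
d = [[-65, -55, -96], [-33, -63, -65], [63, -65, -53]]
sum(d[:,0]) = -35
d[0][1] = -55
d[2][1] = -65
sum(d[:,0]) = -35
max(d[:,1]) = -55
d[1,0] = -33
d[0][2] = -96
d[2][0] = 63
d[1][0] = -33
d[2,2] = -53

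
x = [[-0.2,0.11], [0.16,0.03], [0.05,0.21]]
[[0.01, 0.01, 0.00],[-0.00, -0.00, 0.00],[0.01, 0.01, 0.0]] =x @[[-0.02, -0.01, -0.0], [0.05, 0.04, 0.01]]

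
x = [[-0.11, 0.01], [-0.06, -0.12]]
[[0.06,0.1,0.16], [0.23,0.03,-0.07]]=x @ [[-0.7, -0.90, -1.32],[-1.58, 0.21, 1.21]]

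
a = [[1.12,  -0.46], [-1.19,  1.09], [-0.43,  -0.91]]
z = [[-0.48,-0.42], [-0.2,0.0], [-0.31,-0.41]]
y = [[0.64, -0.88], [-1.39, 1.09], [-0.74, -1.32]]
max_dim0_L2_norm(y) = 1.92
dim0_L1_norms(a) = [2.74, 2.46]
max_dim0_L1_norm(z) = 0.99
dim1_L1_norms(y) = [1.52, 2.48, 2.06]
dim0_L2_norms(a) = [1.69, 1.49]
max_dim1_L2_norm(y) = 1.77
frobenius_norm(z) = 0.84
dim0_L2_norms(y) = [1.7, 1.92]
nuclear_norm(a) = 3.04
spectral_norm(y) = 2.11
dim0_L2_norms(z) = [0.61, 0.59]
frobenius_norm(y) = 2.57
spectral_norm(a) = 2.00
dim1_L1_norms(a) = [1.58, 2.28, 1.34]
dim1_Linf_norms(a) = [1.12, 1.19, 0.91]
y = z + a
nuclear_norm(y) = 3.57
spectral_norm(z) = 0.83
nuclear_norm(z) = 0.99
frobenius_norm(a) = 2.25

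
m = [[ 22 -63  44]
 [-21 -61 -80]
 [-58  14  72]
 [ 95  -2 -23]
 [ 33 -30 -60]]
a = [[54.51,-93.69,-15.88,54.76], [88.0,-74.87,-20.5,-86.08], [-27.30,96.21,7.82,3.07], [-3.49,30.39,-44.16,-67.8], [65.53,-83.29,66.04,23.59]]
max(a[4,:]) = 66.04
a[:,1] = [-93.69, -74.87, 96.21, 30.39, -83.29]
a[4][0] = 65.53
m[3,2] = -23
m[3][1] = -2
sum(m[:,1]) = -142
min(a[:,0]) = -27.3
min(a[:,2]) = -44.16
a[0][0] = 54.51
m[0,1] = -63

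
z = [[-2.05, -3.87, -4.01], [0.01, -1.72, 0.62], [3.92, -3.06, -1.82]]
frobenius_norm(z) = 8.16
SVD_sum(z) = [[0.53, -4.09, -3.33], [0.09, -0.72, -0.59], [0.39, -3.0, -2.45]] + [[-2.61, 0.14, -0.58], [0.23, -0.01, 0.05], [3.49, -0.18, 0.78]] + [[0.03,0.08,-0.10], [-0.31,-0.99,1.16], [0.04,0.13,-0.15]]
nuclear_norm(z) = 12.69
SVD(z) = [[0.8,-0.60,0.08], [0.14,0.05,-0.99], [0.59,0.80,0.13]] @ diag([6.644921158467159, 4.4747567631496, 1.570469582132164]) @ [[0.1, -0.77, -0.63], [0.97, -0.05, 0.22], [0.20, 0.63, -0.75]]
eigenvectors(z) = [[(-0.03-0.69j),-0.03+0.69j,(-0.55+0j)], [-0.00+0.11j,-0.00-0.11j,(-0.62+0j)], [-0.72+0.00j,-0.72-0.00j,0.56+0.00j]]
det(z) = -46.70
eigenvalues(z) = [(-1.66+4.21j), (-1.66-4.21j), (-2.28+0j)]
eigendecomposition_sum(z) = [[(-0.89+1.79j), -1.05-2.30j, (-2.02-0.77j)], [0.16-0.26j, 0.13+0.36j, 0.30+0.14j], [1.82+1.01j, (-2.44+0.98j), (-0.9+2.06j)]] + [[(-0.89-1.79j), (-1.05+2.3j), -2.02+0.77j], [(0.16+0.26j), 0.13-0.36j, (0.3-0.14j)], [1.82-1.01j, (-2.44-0.98j), -0.90-2.06j]] + [[(-0.27-0j), -1.76+0.00j, 0.02+0.00j],[(-0.3-0j), -1.99+0.00j, 0.02+0.00j],[0.28+0.00j, (1.82-0j), -0.02-0.00j]]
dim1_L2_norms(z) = [5.94, 1.83, 5.3]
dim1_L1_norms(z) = [9.93, 2.35, 8.8]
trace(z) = -5.59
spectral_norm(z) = 6.64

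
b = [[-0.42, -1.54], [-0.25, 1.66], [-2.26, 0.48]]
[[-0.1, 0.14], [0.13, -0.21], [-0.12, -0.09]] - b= [[0.32, 1.68], [0.38, -1.87], [2.14, -0.57]]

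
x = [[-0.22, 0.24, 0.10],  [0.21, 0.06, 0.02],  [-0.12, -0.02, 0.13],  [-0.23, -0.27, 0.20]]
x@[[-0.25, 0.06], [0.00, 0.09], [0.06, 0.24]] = [[0.06, 0.03],[-0.05, 0.02],[0.04, 0.02],[0.07, 0.01]]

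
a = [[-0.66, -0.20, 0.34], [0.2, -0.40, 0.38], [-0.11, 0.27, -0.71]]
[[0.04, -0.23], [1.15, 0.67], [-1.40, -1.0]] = a @ [[0.99, 0.99],[-1.03, -0.00],[1.43, 1.25]]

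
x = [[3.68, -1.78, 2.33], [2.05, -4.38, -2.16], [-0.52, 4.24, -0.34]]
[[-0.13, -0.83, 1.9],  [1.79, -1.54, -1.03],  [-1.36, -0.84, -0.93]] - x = [[-3.81, 0.95, -0.43],[-0.26, 2.84, 1.13],[-0.84, -5.08, -0.59]]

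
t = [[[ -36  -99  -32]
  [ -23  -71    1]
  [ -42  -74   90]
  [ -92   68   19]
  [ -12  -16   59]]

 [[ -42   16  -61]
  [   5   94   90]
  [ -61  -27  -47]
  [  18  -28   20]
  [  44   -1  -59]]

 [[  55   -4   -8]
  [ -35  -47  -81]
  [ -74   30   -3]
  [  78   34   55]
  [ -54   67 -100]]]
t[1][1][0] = 5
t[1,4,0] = 44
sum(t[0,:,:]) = -260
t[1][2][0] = -61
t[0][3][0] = -92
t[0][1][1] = -71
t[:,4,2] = [59, -59, -100]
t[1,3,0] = 18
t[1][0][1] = 16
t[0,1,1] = -71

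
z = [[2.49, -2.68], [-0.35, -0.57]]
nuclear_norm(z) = 4.31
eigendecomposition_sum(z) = [[2.56, -2.05], [-0.27, 0.21]] + [[-0.07, -0.63], [-0.08, -0.78]]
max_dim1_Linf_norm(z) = 2.68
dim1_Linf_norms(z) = [2.68, 0.57]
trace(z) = 1.92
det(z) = -2.36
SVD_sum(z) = [[2.47, -2.70], [0.12, -0.14]] + [[0.02, 0.02], [-0.47, -0.43]]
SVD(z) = [[-1.0, -0.05], [-0.05, 1.00]] @ diag([3.6627440287223068, 0.64358851765634]) @ [[-0.67, 0.74], [-0.74, -0.67]]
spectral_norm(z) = 3.66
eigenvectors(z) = [[0.99,0.63],[-0.10,0.78]]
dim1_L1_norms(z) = [5.17, 0.92]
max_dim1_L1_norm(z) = 5.17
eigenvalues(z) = [2.77, -0.85]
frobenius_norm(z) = 3.72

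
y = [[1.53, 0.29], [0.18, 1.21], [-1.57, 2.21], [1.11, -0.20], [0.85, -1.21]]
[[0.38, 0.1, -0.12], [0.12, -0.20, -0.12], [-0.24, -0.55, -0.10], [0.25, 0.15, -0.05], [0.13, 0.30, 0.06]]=y @ [[0.24, 0.10, -0.06], [0.06, -0.18, -0.09]]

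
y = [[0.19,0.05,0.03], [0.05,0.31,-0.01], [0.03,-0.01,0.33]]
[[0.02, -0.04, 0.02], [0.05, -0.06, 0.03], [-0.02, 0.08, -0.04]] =y @ [[0.09,-0.19,0.1], [0.13,-0.17,0.08], [-0.06,0.24,-0.14]]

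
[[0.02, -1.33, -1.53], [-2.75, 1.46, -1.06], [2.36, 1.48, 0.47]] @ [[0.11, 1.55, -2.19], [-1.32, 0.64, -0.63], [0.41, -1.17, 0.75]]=[[1.13, 0.97, -0.35], [-2.66, -2.09, 4.31], [-1.50, 4.06, -5.75]]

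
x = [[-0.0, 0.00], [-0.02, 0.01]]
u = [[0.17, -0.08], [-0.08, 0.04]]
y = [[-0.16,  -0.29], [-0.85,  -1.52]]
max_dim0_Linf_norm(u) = 0.17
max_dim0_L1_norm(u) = 0.25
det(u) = 0.00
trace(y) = -1.68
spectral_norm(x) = 0.02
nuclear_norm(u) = 0.21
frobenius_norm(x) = 0.02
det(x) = 0.00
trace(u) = 0.21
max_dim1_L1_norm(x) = 0.03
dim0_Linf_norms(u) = [0.17, 0.08]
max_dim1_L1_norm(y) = 2.37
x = y @ u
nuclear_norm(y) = 1.77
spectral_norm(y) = 1.77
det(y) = -0.00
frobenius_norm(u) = 0.21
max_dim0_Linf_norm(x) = 0.02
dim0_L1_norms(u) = [0.25, 0.12]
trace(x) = 0.01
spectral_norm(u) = 0.21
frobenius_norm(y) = 1.77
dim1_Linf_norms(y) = [0.29, 1.52]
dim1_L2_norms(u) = [0.19, 0.09]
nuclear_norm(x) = 0.02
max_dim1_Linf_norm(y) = 1.52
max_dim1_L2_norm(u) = 0.19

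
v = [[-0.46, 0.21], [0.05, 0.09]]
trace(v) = -0.37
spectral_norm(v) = 0.51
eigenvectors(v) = [[-1.00,  -0.35],  [0.09,  -0.94]]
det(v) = -0.05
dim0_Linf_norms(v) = [0.46, 0.21]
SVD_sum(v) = [[-0.46, 0.21],[0.01, -0.00]] + [[0.00,0.00], [0.04,0.09]]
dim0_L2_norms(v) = [0.46, 0.23]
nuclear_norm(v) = 0.61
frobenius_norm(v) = 0.52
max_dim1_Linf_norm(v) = 0.46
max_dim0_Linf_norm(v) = 0.46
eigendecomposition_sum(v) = [[-0.46,0.17],[0.04,-0.02]] + [[0.0, 0.04], [0.01, 0.11]]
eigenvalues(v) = [-0.48, 0.11]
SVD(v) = [[-1.0, 0.02], [0.02, 1.0]] @ diag([0.5057356671925664, 0.10262277977763888]) @ [[0.91, -0.41],  [0.41, 0.91]]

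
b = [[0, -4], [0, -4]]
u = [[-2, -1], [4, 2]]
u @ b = [[0, 12], [0, -24]]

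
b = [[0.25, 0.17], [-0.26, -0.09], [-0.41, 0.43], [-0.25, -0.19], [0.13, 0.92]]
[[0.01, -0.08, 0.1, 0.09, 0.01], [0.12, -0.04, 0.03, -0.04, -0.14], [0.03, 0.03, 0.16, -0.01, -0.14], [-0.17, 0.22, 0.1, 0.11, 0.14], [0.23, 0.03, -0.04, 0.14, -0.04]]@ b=[[-0.04, 0.04], [0.02, -0.08], [-0.08, -0.06], [-0.15, 0.10], [0.03, -0.04]]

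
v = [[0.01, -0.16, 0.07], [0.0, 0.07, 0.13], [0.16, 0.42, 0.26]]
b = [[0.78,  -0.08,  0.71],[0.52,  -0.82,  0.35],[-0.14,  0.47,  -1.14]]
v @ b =[[-0.09, 0.16, -0.13], [0.02, 0.0, -0.12], [0.31, -0.23, -0.04]]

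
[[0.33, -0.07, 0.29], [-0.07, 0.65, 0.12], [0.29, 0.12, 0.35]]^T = [[0.33, -0.07, 0.29], [-0.07, 0.65, 0.12], [0.29, 0.12, 0.35]]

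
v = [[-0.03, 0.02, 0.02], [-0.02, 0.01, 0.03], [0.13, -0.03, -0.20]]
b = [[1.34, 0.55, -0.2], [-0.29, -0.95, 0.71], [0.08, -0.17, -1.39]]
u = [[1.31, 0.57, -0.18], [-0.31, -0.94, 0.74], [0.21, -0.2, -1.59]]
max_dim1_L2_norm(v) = 0.24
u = v + b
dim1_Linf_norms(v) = [0.03, 0.03, 0.2]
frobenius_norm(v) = 0.25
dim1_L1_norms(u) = [2.06, 1.99, 2.0]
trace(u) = -1.22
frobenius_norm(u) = 2.49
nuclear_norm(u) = 4.04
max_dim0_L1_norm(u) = 2.51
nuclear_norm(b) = 3.86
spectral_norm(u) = 1.95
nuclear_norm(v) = 0.27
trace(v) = -0.22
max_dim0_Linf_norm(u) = 1.59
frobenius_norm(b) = 2.37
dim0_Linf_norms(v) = [0.13, 0.03, 0.2]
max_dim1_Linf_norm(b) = 1.39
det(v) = 0.00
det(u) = 1.91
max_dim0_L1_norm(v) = 0.25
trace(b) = -1.00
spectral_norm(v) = 0.25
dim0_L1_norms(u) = [1.83, 1.71, 2.51]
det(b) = 1.72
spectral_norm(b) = 1.83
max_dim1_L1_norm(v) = 0.36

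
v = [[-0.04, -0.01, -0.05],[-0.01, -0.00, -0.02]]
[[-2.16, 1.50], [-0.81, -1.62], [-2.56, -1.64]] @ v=[[0.07, 0.02, 0.08],[0.05, 0.01, 0.07],[0.12, 0.03, 0.16]]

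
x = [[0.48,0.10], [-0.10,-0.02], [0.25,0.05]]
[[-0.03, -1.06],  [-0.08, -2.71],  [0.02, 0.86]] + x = [[0.45, -0.96], [-0.18, -2.73], [0.27, 0.91]]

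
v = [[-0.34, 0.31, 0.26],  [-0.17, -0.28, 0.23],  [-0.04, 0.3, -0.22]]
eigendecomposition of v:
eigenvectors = [[(-0.82+0j), (-0.82-0j), (0.11+0j)], [(-0.08-0.28j), (-0.08+0.28j), -0.67+0.00j], [-0.45-0.19j, (-0.45+0.19j), (0.73+0j)]]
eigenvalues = [(-0.17+0.17j), (-0.17-0.17j), (-0.5+0j)]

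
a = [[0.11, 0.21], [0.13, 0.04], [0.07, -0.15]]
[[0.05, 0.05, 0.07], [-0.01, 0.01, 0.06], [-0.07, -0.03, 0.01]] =a @ [[-0.21, 0.04, 0.43], [0.34, 0.20, 0.13]]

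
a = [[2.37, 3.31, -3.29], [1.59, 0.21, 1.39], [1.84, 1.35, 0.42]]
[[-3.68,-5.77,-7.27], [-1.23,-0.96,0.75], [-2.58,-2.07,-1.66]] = a @ [[-0.04,-1.31,0.04],[-1.67,-0.0,-1.51],[-0.59,0.81,0.72]]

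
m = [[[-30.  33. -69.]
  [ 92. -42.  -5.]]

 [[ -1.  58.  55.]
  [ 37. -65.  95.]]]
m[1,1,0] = 37.0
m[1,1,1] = -65.0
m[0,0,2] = -69.0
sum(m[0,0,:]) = -66.0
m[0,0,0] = -30.0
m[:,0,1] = [33.0, 58.0]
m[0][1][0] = 92.0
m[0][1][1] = -42.0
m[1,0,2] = 55.0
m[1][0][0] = -1.0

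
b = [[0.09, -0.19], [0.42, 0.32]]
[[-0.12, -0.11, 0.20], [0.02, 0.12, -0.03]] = b@[[-0.32, -0.11, 0.54], [0.48, 0.51, -0.80]]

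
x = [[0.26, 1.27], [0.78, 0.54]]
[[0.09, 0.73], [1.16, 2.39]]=x @ [[1.68, 3.1], [-0.27, -0.06]]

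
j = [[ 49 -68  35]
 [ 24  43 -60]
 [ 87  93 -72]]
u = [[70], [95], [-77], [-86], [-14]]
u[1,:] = [95]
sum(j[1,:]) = 7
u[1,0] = 95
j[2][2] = -72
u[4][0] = -14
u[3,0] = -86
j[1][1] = 43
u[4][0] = -14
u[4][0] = -14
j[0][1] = -68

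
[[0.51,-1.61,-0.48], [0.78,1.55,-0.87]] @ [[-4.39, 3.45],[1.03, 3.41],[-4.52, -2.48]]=[[-1.73, -2.54], [2.1, 10.13]]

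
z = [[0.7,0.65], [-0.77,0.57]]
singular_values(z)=[1.04, 0.86]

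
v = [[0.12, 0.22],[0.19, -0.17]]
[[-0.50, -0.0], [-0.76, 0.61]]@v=[[-0.06,-0.11], [0.02,-0.27]]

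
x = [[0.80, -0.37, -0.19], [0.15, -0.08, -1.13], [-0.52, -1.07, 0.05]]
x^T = [[0.80, 0.15, -0.52], [-0.37, -0.08, -1.07], [-0.19, -1.13, 0.05]]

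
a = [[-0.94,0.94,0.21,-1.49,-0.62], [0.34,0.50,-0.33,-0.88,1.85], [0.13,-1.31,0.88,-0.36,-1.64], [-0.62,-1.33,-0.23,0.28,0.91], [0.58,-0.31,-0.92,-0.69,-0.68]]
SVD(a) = [[0.09, -0.81, 0.29, 0.44, 0.24], [-0.65, -0.15, 0.45, -0.12, -0.58], [0.73, 0.09, 0.38, 0.08, -0.56], [-0.13, 0.54, 0.61, 0.40, 0.4], [0.16, -0.14, 0.44, -0.79, 0.37]] @ diag([2.978746179788346, 2.370072276103337, 1.52275792213365, 1.4527000564937147, 0.9080745888334539]) @ [[-0.01,-0.36,0.25,0.01,-0.90], [0.13,-0.69,-0.01,0.66,0.28], [-0.13,-0.63,-0.19,-0.72,0.19], [-0.79,-0.03,0.58,0.06,0.19], [-0.58,0.03,-0.75,0.22,-0.21]]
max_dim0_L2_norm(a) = 2.79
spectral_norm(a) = 2.98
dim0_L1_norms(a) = [2.61, 4.39, 2.57, 3.7, 5.7]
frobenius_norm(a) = 4.44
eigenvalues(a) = [(-1.5+0j), (-1.08+1.32j), (-1.08-1.32j), (2.27+0j), (1.43+0j)]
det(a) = -14.18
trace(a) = 0.04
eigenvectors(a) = [[(0.86+0j), 0.12+0.27j, 0.12-0.27j, 0.16+0.00j, -0.35+0.00j], [(0.16+0j), -0.20-0.48j, (-0.2+0.48j), (0.55+0j), (0.04+0j)], [0.05+0.00j, (0.4-0.14j), 0.40+0.14j, (-0.75+0j), -0.83+0.00j], [(0.47+0j), (-0.04-0.4j), (-0.04+0.4j), -0.21+0.00j, 0.41+0.00j], [(-0.1+0j), 0.54+0.00j, (0.54-0j), (0.26+0j), (0.13+0j)]]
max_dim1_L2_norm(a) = 2.31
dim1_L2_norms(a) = [2.1, 2.16, 2.31, 1.76, 1.49]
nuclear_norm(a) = 9.23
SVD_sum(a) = [[-0.00,-0.10,0.07,0.0,-0.25], [0.03,0.69,-0.49,-0.02,1.74], [-0.03,-0.77,0.55,0.02,-1.94], [0.01,0.14,-0.1,-0.0,0.35], [-0.01,-0.17,0.12,0.0,-0.43]] + [[-0.25, 1.32, 0.02, -1.27, -0.53], [-0.05, 0.25, 0.0, -0.24, -0.1], [0.03, -0.15, -0.0, 0.14, 0.06], [0.16, -0.88, -0.02, 0.84, 0.35], [-0.04, 0.24, 0.0, -0.23, -0.09]] + [[-0.05, -0.27, -0.08, -0.31, 0.08], [-0.09, -0.43, -0.13, -0.49, 0.13], [-0.07, -0.37, -0.11, -0.42, 0.11], [-0.12, -0.59, -0.18, -0.67, 0.18], [-0.08, -0.42, -0.13, -0.48, 0.13]] + [[-0.51, -0.02, 0.37, 0.04, 0.12], [0.14, 0.01, -0.10, -0.01, -0.03], [-0.09, -0.0, 0.07, 0.01, 0.02], [-0.46, -0.02, 0.34, 0.03, 0.11], [0.91, 0.03, -0.66, -0.07, -0.21]] + [[-0.13, 0.01, -0.17, 0.05, -0.05], [0.31, -0.02, 0.39, -0.12, 0.11], [0.3, -0.02, 0.38, -0.11, 0.11], [-0.21, 0.01, -0.27, 0.08, -0.08], [-0.2, 0.01, -0.25, 0.07, -0.07]]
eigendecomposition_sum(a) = [[-1.06+0.00j, 0.04-0.00j, 0.08-0.00j, (-0.8+0j), (0.14-0j)],[-0.20+0.00j, 0.01-0.00j, 0.01-0.00j, (-0.15+0j), (0.03-0j)],[-0.06+0.00j, -0j, -0j, (-0.04+0j), 0.01-0.00j],[(-0.58+0j), 0.02-0.00j, 0.04-0.00j, -0.44+0.00j, 0.08-0.00j],[(0.12-0j), (-0+0j), -0.01+0.00j, 0.09-0.00j, (-0.02+0j)]] + [[(-0.06+0.13j),(0.13-0.26j),(-0.04-0.16j),(-0.02-0.16j),(-0.37-0.14j)],[(0.1-0.22j),-0.24+0.44j,(0.05+0.29j),0.02+0.27j,(0.63+0.25j)],[(0.18+0.09j),-0.35-0.22j,(-0.24+0.03j),(-0.23+0.01j),-0.23+0.51j],[0.13-0.14j,(-0.28+0.28j),(-0.02+0.23j),(-0.05+0.21j),(0.42+0.33j)],[0.17+0.19j,(-0.33-0.41j),(-0.3-0.06j),-0.27-0.09j,(-0.49+0.51j)]] + [[-0.06-0.13j, 0.13+0.26j, -0.04+0.16j, -0.02+0.16j, -0.37+0.14j], [0.10+0.22j, (-0.24-0.44j), (0.05-0.29j), (0.02-0.27j), 0.63-0.25j], [0.18-0.09j, (-0.35+0.22j), -0.24-0.03j, -0.23-0.01j, -0.23-0.51j], [0.13+0.14j, (-0.28-0.28j), -0.02-0.23j, (-0.05-0.21j), (0.42-0.33j)], [0.17-0.19j, (-0.33+0.41j), -0.30+0.06j, -0.27+0.09j, (-0.49-0.51j)]] + [[(0.1-0j), (0.3+0j), -0.12+0.00j, (-0.24+0j), 0.16-0.00j], [(0.35-0j), (1.02+0j), (-0.41+0j), -0.83+0.00j, 0.54-0.00j], [-0.48+0.00j, -1.41-0.00j, 0.57-0.00j, 1.14-0.00j, (-0.75+0j)], [-0.13+0.00j, (-0.39-0j), 0.16-0.00j, (0.32-0j), -0.21+0.00j], [(0.17-0j), (0.48+0j), (-0.19+0j), -0.39+0.00j, 0.26-0.00j]] + [[(0.13+0j),(0.33-0j),(0.32-0j),(-0.42-0j),-0.18-0.00j], [(-0.02-0j),(-0.04+0j),-0.04+0.00j,(0.05+0j),(0.02+0j)], [(0.32+0j),0.80-0.00j,0.78-0.00j,-1.01-0.00j,(-0.43-0j)], [(-0.15-0j),-0.39+0.00j,(-0.38+0j),(0.49+0j),0.21+0.00j], [-0.05-0.00j,-0.12+0.00j,-0.12+0.00j,0.16+0.00j,0.07+0.00j]]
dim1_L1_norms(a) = [4.2, 3.9, 4.32, 3.37, 3.18]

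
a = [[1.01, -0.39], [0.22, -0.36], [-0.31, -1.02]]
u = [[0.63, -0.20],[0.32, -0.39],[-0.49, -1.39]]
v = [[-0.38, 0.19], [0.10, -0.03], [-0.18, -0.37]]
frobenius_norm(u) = 1.69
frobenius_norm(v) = 0.60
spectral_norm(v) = 0.44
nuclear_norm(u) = 2.28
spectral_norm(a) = 1.19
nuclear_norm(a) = 2.22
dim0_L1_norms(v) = [0.66, 0.59]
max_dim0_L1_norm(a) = 1.77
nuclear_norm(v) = 0.85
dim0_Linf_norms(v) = [0.38, 0.37]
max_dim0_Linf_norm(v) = 0.38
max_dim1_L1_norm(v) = 0.57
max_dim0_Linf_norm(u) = 1.39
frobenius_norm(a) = 1.58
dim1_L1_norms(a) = [1.4, 0.58, 1.33]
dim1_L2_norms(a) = [1.08, 0.42, 1.07]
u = a + v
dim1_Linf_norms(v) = [0.38, 0.1, 0.37]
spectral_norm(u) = 1.50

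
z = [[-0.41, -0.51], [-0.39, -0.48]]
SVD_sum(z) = [[-0.41, -0.51],[-0.39, -0.48]] + [[0.00, -0.0], [-0.00, 0.0]]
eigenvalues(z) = [0.0, -0.89]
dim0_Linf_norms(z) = [0.41, 0.51]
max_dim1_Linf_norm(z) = 0.51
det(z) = -0.00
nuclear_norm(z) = 0.90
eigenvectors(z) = [[0.78, 0.73], [-0.63, 0.69]]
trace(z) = -0.89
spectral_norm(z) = 0.90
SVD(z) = [[-0.73, -0.69],[-0.69, 0.73]] @ diag([0.9003857841059396, 0.002332333580860952]) @ [[0.63, 0.78], [-0.78, 0.63]]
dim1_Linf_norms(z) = [0.51, 0.48]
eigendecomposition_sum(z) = [[0.00, -0.00],[-0.0, 0.00]] + [[-0.41, -0.51], [-0.39, -0.48]]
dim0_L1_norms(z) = [0.8, 0.99]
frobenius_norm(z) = 0.90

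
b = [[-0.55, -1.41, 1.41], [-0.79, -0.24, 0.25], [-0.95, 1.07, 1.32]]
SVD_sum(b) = [[-0.91,-0.41,1.46], [-0.35,-0.15,0.55], [-0.69,-0.31,1.1]] + [[0.25, -1.02, -0.12], [0.0, -0.01, -0.00], [-0.34, 1.36, 0.17]] + [[0.11, 0.02, 0.07], [-0.45, -0.07, -0.3], [0.08, 0.01, 0.05]]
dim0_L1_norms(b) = [2.29, 2.72, 2.98]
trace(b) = 0.53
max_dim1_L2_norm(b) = 2.07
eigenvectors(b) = [[(0.83+0j), -0.38+0.45j, (-0.38-0.45j)], [(0.56+0j), -0.08-0.24j, -0.08+0.24j], [(0.07+0j), -0.77+0.00j, -0.77-0.00j]]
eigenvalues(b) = [(-1.38+0j), (0.96+0.88j), (0.96-0.88j)]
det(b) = -2.33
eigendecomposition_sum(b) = [[-0.62-0.00j, -1.18+0.00j, (0.43-0j)],  [-0.42-0.00j, (-0.79+0j), (0.29-0j)],  [(-0.05-0j), -0.10+0.00j, (0.04-0j)]] + [[0.04+0.49j, -0.12-0.69j, 0.49-0.23j], [(-0.18-0.09j), 0.28+0.11j, (-0.02+0.23j)], [-0.45+0.45j, 0.58-0.70j, 0.64+0.29j]] + [[(0.04-0.49j), -0.12+0.69j, (0.49+0.23j)], [(-0.18+0.09j), (0.28-0.11j), -0.02-0.23j], [-0.45-0.45j, 0.58+0.70j, (0.64-0.29j)]]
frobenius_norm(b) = 2.97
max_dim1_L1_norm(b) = 3.37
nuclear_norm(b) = 4.65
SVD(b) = [[-0.76, 0.6, 0.24],[-0.29, 0.01, -0.96],[-0.58, -0.80, 0.17]] @ diag([2.3159652213473194, 1.7680257464246454, 0.5684101102982191]) @ [[0.52,0.23,-0.83], [0.24,-0.96,-0.12], [0.82,0.14,0.55]]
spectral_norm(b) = 2.32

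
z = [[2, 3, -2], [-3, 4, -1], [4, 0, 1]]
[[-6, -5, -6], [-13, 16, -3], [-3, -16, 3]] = z@[[0, -4, 0], [-4, 1, 0], [-3, 0, 3]]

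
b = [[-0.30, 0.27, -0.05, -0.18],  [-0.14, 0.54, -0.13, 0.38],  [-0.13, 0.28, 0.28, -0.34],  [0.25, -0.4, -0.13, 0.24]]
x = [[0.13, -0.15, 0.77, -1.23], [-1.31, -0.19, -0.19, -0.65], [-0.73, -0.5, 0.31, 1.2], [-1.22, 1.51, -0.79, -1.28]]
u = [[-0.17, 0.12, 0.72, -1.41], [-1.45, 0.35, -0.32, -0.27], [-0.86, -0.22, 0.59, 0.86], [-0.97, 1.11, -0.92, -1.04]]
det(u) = 1.35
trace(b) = 0.76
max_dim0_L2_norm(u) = 1.97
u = b + x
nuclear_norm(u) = 5.76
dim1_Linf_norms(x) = [1.23, 1.31, 1.2, 1.51]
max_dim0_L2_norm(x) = 2.24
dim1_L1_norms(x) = [2.28, 2.34, 2.74, 4.8]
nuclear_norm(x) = 6.30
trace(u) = -0.27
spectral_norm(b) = 0.88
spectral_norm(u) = 2.49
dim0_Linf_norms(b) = [0.3, 0.54, 0.28, 0.38]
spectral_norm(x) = 2.77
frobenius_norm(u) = 3.31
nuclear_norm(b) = 1.76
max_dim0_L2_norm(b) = 0.78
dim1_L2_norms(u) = [1.6, 1.55, 1.37, 2.03]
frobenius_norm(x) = 3.56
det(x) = 2.96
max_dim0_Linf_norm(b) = 0.54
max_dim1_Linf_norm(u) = 1.45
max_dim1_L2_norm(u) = 2.03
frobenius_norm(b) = 1.12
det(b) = -0.00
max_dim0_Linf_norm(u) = 1.45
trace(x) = -1.03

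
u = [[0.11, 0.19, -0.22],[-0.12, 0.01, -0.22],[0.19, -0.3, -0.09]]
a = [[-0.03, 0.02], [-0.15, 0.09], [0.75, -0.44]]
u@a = [[-0.2,0.12],  [-0.16,0.1],  [-0.03,0.02]]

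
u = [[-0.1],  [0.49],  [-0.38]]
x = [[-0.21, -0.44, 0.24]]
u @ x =[[0.02, 0.04, -0.02], [-0.1, -0.22, 0.12], [0.08, 0.17, -0.09]]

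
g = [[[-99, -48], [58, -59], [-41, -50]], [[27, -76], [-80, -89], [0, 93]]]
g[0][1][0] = 58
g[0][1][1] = -59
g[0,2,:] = [-41, -50]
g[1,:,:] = [[27, -76], [-80, -89], [0, 93]]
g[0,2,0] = -41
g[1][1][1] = -89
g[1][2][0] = 0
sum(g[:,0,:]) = -196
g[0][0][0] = -99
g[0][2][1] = -50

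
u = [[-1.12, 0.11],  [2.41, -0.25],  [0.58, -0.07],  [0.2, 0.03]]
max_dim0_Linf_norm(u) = 2.41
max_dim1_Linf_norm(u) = 2.41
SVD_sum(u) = [[-1.12, 0.11], [2.41, -0.25], [0.58, -0.06], [0.19, -0.02]] + [[-0.0,-0.0],[-0.00,-0.00],[-0.0,-0.01],[0.01,0.05]]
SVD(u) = [[-0.41, -0.09], [0.88, -0.07], [0.21, -0.21], [0.07, 0.97]] @ diag([2.741648235681144, 0.051623171023027124]) @ [[0.99, -0.1],[0.10, 0.99]]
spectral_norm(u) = 2.74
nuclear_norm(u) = 2.79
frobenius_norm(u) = 2.74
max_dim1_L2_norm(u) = 2.42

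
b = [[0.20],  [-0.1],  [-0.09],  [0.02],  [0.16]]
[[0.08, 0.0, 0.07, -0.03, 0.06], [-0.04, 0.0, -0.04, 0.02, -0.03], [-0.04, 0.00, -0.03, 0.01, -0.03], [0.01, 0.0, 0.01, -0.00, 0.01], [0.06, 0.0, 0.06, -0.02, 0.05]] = b @ [[0.39, -0.0, 0.37, -0.15, 0.32]]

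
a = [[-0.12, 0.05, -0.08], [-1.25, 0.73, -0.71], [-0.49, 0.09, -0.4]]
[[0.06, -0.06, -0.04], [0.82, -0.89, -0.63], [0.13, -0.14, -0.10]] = a @ [[-0.20, 0.22, 0.15], [0.91, -0.99, -0.70], [0.13, -0.15, -0.10]]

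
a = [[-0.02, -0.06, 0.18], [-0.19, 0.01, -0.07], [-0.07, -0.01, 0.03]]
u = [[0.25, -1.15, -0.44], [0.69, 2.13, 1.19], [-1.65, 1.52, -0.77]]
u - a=[[0.27, -1.09, -0.62], [0.88, 2.12, 1.26], [-1.58, 1.53, -0.80]]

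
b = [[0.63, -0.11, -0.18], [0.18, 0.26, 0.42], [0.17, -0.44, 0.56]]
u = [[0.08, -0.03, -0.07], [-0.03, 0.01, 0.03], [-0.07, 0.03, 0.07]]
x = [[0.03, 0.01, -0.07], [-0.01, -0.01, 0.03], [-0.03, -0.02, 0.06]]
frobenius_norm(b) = 1.12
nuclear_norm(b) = 1.90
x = u @ b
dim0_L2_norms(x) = [0.04, 0.02, 0.1]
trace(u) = 0.16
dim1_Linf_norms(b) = [0.63, 0.42, 0.56]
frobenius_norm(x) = 0.11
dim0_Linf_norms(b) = [0.63, 0.44, 0.56]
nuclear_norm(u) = 0.16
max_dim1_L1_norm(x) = 0.11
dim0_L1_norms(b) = [0.98, 0.81, 1.16]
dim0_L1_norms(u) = [0.18, 0.07, 0.17]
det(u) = -0.00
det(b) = 0.23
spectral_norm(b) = 0.79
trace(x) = 0.08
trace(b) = 1.45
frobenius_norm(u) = 0.16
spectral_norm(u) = 0.16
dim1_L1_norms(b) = [0.92, 0.86, 1.17]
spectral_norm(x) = 0.11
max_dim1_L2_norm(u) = 0.11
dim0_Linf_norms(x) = [0.03, 0.02, 0.07]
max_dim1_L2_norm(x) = 0.08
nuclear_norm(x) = 0.12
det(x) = 0.00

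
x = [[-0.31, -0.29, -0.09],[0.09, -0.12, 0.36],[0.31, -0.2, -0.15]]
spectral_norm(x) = 0.46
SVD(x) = [[-0.85, 0.08, 0.52], [0.36, -0.64, 0.68], [0.39, 0.76, 0.52]] @ diag([0.45861194806106703, 0.39722180967731496, 0.3617871128333788]) @ [[0.91, 0.27, 0.32], [0.39, -0.25, -0.89], [0.16, -0.93, 0.33]]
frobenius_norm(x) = 0.71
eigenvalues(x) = [(-0.41+0j), (-0.08+0.39j), (-0.08-0.39j)]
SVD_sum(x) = [[-0.35, -0.11, -0.12], [0.15, 0.04, 0.05], [0.16, 0.05, 0.06]] + [[0.01,-0.01,-0.03], [-0.1,0.06,0.23], [0.12,-0.08,-0.27]] + [[0.03, -0.18, 0.06], [0.04, -0.23, 0.08], [0.03, -0.17, 0.06]]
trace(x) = -0.58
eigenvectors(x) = [[0.73+0.00j, 0.32-0.32j, 0.32+0.32j], [0.43+0.00j, (-0.63+0j), (-0.63-0j)], [-0.53+0.00j, -0.15-0.61j, -0.15+0.61j]]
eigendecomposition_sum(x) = [[-0.24+0.00j, (-0.15-0j), 0.12+0.00j], [(-0.14+0j), (-0.09-0j), 0.07+0.00j], [(0.17-0j), (0.11+0j), (-0.09-0j)]] + [[-0.04+0.08j, -0.07-0.09j, -0.11+0.04j], [0.11-0.04j, (-0.02+0.16j), 0.14+0.07j], [(0.07+0.1j), (-0.15+0.02j), -0.03+0.15j]] + [[(-0.04-0.08j),(-0.07+0.09j),(-0.11-0.04j)], [0.11+0.04j,-0.02-0.16j,0.14-0.07j], [0.07-0.10j,-0.15-0.02j,-0.03-0.15j]]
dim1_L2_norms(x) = [0.43, 0.39, 0.4]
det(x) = -0.07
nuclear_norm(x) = 1.22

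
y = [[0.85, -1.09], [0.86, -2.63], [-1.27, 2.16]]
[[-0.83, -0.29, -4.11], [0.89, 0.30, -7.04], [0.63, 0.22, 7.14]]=y @ [[-2.42,-0.84,-2.41], [-1.13,-0.39,1.89]]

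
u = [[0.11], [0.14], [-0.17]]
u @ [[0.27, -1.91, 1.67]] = [[0.03, -0.21, 0.18], [0.04, -0.27, 0.23], [-0.05, 0.32, -0.28]]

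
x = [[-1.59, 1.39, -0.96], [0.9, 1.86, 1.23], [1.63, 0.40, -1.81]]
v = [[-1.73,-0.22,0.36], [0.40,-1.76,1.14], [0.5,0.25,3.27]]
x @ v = [[2.83, -2.34, -2.13], [-0.20, -3.16, 6.47], [-3.56, -1.52, -4.88]]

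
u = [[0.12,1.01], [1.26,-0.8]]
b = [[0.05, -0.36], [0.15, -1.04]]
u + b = [[0.17, 0.65], [1.41, -1.84]]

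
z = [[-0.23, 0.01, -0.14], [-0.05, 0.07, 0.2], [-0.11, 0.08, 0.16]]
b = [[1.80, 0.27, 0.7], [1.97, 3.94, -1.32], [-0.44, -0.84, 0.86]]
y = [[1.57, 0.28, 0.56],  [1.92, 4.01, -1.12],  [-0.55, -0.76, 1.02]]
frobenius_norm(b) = 5.16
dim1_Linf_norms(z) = [0.23, 0.2, 0.16]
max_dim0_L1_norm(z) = 0.5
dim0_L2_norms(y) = [2.54, 4.09, 1.62]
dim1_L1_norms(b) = [2.77, 7.23, 2.14]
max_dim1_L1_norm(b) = 7.23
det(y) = 5.13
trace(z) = 0.00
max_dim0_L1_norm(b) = 5.05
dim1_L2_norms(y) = [1.69, 4.58, 1.39]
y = b + z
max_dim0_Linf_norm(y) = 4.01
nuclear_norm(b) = 7.05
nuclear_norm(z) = 0.58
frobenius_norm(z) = 0.41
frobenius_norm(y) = 5.08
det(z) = 0.00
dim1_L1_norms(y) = [2.41, 7.05, 2.33]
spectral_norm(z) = 0.31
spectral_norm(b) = 4.82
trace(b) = 6.60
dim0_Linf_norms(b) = [1.97, 3.94, 1.32]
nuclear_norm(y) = 7.02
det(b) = 3.86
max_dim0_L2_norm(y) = 4.09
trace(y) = 6.60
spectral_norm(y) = 4.79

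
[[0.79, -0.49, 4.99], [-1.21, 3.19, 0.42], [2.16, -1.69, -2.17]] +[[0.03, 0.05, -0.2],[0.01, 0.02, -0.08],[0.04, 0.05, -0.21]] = [[0.82, -0.44, 4.79],[-1.2, 3.21, 0.34],[2.20, -1.64, -2.38]]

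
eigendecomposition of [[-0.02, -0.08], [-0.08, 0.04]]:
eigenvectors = [[-0.82, 0.57], [-0.57, -0.82]]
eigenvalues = [-0.08, 0.1]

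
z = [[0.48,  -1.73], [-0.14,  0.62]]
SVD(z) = [[-0.94,0.33], [0.33,0.94]] @ diag([1.9043249918436942, 0.02909167302707287]) @ [[-0.26, 0.97], [0.97, 0.26]]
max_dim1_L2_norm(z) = 1.8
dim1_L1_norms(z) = [2.21, 0.76]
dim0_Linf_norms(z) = [0.48, 1.73]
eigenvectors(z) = [[-0.97, 0.95],[-0.24, -0.31]]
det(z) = 0.06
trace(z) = 1.10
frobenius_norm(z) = 1.90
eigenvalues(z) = [0.05, 1.05]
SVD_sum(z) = [[0.47, -1.73], [-0.17, 0.61]] + [[0.01, 0.00], [0.03, 0.01]]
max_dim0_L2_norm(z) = 1.84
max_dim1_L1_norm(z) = 2.21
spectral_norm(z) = 1.90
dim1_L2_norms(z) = [1.8, 0.64]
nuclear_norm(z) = 1.93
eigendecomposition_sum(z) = [[0.03, 0.09], [0.01, 0.02]] + [[0.45,  -1.82], [-0.15,  0.6]]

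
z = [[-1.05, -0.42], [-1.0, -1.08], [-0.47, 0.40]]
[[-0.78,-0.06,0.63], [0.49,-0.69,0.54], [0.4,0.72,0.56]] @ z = [[0.58,0.64], [-0.08,0.76], [-1.4,-0.72]]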